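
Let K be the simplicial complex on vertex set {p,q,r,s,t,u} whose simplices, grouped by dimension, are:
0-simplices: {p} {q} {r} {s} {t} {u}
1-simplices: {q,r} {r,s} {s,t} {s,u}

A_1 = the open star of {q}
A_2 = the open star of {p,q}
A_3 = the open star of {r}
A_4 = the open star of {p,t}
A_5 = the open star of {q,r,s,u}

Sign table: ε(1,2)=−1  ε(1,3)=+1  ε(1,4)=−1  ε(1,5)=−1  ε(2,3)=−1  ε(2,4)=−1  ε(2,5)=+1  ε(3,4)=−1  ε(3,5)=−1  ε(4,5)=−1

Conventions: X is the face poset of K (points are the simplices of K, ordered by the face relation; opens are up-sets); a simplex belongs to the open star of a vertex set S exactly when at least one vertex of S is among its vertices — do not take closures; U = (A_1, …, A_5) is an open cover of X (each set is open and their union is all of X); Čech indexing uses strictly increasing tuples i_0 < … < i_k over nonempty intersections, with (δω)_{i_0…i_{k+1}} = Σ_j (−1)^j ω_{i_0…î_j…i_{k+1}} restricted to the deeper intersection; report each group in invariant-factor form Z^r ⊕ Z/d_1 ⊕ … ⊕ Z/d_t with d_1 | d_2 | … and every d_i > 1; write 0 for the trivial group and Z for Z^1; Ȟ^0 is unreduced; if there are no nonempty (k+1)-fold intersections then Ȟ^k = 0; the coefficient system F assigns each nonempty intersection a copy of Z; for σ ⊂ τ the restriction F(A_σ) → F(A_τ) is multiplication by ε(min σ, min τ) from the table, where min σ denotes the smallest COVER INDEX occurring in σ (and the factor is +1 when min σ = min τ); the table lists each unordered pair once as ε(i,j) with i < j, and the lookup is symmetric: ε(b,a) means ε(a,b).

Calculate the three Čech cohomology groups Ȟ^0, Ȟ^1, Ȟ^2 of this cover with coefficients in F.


Ȟ^0 ≅ Z; Ȟ^1 ≅ Z; Ȟ^2 ≅ 0

nonempty intersections:
  A1={{q},{q,r}} A2={{p},{q},{q,r}} A3={{r},{q,r},{r,s}} A4={{p},{t},{s,t}} A5={{q},{r},{s},{u},{q,r},{r,s},{s,t},{s,u}}
  A12={{q},{q,r}} A13={{q,r}} A15={{q},{q,r}} A23={{q,r}} A24={{p}} A25={{q},{q,r}} A35={{r},{q,r},{r,s}} A45={{s,t}}
  A123={{q,r}} A125={{q},{q,r}} A135={{q,r}} A235={{q,r}}
  A1235={{q,r}}
C dims 5,8,4,1; δ0: rk 4, SNF 1^4; δ1: rk 3, SNF 1^3; δ2: rk 1, SNF 1^1
Ȟ^0: (5−4)−0=1 ⇒ Z
Ȟ^1: (8−3)−4=1 ⇒ Z
Ȟ^2: (4−1)−3=0 ⇒ 0


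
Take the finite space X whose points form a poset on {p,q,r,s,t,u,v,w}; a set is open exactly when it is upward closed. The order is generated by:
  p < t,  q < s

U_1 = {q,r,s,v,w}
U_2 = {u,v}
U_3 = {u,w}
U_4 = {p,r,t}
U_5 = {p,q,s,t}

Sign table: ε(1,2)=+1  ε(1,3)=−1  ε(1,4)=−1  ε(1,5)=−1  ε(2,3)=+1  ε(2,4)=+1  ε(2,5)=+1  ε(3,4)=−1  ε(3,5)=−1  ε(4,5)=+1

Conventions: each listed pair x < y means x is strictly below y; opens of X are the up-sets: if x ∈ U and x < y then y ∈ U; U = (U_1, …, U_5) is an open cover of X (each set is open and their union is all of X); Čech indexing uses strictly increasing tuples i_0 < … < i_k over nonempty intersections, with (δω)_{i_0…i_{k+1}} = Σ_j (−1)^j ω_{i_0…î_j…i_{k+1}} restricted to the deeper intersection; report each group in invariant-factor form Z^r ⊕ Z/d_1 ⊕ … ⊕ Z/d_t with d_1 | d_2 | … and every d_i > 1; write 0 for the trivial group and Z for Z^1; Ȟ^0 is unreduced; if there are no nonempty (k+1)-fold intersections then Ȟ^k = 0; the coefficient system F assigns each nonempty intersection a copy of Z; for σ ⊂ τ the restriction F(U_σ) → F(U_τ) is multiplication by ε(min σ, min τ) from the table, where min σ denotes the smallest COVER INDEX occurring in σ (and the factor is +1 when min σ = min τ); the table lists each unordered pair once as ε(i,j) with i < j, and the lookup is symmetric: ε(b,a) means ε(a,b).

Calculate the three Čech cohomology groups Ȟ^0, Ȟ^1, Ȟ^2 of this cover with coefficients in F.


Ȟ^0 ≅ 0; Ȟ^1 ≅ Z ⊕ Z/2; Ȟ^2 ≅ 0

cover nerve:
  U12={v} U13={w} U14={r} U15={q,s} U23={u} U45={p,t}
C dims 5,6; δ0: rk 5, SNF 1^4·2
Ȟ^0: (5−5)−0=0 ⇒ 0
Ȟ^1: (6−0)−5=1 plus torsion [2] ⇒ Z ⊕ Z/2
Ȟ^2: (0−0)−0=0 ⇒ 0


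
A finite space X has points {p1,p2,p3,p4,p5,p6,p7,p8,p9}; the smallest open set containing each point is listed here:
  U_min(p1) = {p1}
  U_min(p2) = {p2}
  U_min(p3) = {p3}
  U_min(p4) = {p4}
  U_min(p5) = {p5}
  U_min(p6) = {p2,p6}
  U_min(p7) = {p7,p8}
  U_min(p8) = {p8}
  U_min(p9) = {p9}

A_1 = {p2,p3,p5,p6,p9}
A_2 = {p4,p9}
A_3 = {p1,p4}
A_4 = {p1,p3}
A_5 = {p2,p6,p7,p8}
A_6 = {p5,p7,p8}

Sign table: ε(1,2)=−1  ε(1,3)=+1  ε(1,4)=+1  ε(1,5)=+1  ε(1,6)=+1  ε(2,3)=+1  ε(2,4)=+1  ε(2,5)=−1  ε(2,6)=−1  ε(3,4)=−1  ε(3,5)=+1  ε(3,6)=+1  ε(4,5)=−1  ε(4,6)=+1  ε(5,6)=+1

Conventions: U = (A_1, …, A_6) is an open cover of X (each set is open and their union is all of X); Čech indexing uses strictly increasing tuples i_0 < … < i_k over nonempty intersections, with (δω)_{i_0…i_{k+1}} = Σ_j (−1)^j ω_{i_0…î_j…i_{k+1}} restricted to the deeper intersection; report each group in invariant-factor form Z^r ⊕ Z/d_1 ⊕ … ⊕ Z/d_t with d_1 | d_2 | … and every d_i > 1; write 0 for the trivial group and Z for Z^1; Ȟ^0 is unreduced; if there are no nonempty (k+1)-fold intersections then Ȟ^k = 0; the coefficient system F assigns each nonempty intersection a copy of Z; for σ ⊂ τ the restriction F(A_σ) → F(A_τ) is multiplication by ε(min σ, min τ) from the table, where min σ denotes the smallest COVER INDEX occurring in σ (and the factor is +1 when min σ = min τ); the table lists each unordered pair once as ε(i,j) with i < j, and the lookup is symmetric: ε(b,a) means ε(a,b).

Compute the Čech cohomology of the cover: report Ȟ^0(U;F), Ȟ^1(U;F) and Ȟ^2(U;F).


Ȟ^0 = Z; Ȟ^1 = Z^2; Ȟ^2 = 0

nerve simplices:
  A12={p9} A14={p3} A15={p2,p6} A16={p5} A23={p4} A34={p1} A56={p7,p8}
C dims 6,7; δ0: rk 5, SNF 1^5
degree 0: 6−5−0 = 1 → Ȟ^0 ≅ Z
degree 1: 7−0−5 = 2 → Ȟ^1 ≅ Z^2
degree 2: 0−0−0 = 0 → Ȟ^2 ≅ 0


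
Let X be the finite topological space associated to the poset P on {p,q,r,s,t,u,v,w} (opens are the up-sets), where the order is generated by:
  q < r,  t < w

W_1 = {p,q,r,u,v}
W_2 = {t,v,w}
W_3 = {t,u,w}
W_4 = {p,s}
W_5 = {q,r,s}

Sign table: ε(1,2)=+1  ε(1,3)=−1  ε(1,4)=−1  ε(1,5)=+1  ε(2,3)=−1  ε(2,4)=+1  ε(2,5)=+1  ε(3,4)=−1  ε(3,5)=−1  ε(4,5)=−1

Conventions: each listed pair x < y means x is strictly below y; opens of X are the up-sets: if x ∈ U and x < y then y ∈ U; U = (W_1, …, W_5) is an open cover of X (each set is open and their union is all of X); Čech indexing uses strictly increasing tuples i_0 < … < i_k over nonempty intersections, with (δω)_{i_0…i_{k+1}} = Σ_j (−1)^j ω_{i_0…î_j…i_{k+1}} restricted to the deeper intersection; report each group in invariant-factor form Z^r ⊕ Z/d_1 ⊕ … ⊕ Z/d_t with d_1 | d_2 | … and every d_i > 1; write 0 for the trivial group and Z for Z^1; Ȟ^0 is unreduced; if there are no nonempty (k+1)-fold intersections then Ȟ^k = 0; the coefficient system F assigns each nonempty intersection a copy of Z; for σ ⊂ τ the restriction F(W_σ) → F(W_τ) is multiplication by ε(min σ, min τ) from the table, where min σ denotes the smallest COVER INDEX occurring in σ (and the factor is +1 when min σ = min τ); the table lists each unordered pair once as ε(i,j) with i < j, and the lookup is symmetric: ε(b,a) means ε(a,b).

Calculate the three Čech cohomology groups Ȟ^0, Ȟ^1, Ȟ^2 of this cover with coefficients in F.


intersection data:
  W12={v} W13={u} W14={p} W15={q,r} W23={t,w} W45={s}
C dims 5,6; δ0: rk 4, SNF 1^4
Ȟ^0 = (5 − 4) − 0 = 1, so Ȟ^0 ≅ Z
Ȟ^1 = (6 − 0) − 4 = 2, so Ȟ^1 ≅ Z^2
Ȟ^2 = (0 − 0) − 0 = 0, so Ȟ^2 ≅ 0

Ȟ^0 ≅ Z, Ȟ^1 ≅ Z^2, Ȟ^2 ≅ 0


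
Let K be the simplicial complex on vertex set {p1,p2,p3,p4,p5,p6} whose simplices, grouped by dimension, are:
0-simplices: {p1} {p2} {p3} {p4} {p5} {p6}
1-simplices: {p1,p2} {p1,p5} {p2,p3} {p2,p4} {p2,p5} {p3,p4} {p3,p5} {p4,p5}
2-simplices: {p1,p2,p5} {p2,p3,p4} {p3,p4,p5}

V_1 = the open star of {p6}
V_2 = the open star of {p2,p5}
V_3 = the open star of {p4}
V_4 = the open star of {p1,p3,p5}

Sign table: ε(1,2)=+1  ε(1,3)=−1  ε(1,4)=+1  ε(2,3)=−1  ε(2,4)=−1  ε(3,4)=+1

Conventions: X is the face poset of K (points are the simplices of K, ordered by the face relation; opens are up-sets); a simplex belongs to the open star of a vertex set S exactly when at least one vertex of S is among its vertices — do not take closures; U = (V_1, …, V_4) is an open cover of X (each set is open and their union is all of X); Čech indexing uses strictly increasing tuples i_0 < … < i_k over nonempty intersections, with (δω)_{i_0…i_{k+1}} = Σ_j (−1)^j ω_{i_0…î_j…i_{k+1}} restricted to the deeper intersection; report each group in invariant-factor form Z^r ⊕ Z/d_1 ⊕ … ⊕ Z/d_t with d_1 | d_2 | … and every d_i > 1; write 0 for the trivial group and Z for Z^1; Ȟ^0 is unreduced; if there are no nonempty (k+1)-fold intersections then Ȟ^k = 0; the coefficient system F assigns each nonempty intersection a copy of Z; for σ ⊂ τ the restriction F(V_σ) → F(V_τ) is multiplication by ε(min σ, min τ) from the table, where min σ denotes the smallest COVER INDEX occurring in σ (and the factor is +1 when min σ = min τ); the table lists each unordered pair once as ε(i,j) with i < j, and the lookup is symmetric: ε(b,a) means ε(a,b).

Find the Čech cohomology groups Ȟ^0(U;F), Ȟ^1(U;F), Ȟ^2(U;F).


intersection data:
  V1={{p6}} V2={{p2},{p5},{p1,p2},{p1,p5},{p2,p3},{p2,p4},{p2,p5},{p3,p5},{p4,p5},{p1,p2,p5},{p2,p3,p4},{p3,p4,p5}} V3={{p4},{p2,p4},{p3,p4},{p4,p5},{p2,p3,p4},{p3,p4,p5}} V4={{p1},{p3},{p5},{p1,p2},{p1,p5},{p2,p3},{p2,p5},{p3,p4},{p3,p5},{p4,p5},{p1,p2,p5},{p2,p3,p4},{p3,p4,p5}}
  V23={{p2,p4},{p4,p5},{p2,p3,p4},{p3,p4,p5}} V24={{p5},{p1,p2},{p1,p5},{p2,p3},{p2,p5},{p3,p5},{p4,p5},{p1,p2,p5},{p2,p3,p4},{p3,p4,p5}} V34={{p3,p4},{p4,p5},{p2,p3,p4},{p3,p4,p5}}
  V234={{p4,p5},{p2,p3,p4},{p3,p4,p5}}
C dims 4,3,1; δ0: rk 2, SNF 1^2; δ1: rk 1, SNF 1^1
Ȟ^0 = (4 − 2) − 0 = 2, so Ȟ^0 ≅ Z^2
Ȟ^1 = (3 − 1) − 2 = 0, so Ȟ^1 ≅ 0
Ȟ^2 = (1 − 0) − 1 = 0, so Ȟ^2 ≅ 0

Ȟ^0 ≅ Z^2, Ȟ^1 ≅ 0, Ȟ^2 ≅ 0


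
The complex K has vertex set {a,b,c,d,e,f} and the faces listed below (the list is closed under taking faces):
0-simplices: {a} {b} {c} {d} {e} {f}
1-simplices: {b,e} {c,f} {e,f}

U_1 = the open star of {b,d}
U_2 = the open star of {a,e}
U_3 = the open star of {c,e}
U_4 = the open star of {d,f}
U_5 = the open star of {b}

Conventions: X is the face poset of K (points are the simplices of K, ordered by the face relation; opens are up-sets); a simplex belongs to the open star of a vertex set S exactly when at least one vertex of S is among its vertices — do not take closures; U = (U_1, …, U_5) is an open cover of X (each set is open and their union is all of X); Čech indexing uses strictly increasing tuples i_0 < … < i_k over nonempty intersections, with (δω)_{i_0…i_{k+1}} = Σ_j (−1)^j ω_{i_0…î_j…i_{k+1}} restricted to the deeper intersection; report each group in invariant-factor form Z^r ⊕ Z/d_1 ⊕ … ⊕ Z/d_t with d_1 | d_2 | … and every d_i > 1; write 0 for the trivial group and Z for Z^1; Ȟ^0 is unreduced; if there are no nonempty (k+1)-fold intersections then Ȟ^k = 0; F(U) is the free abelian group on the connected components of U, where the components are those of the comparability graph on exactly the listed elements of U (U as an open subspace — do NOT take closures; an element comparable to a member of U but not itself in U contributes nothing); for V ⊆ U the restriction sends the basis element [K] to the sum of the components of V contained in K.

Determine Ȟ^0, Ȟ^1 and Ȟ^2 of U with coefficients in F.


Ȟ^0 = Z^3, Ȟ^1 = 0, Ȟ^2 = 0

nerve simplices:
  U1={{b},{d},{b,e}} U2={{a},{e},{b,e},{e,f}} U3={{c},{e},{b,e},{c,f},{e,f}} U4={{d},{f},{c,f},{e,f}} U5={{b},{b,e}}
  U12={{b,e}} U13={{b,e}} U14={{d}} U15={{b},{b,e}} U23={{e},{b,e},{e,f}} U24={{e,f}} U25={{b,e}} U34={{c,f},{e,f}} U35={{b,e}}
  U123={{b,e}} U125={{b,e}} U135={{b,e}} U234={{e,f}} U235={{b,e}}
  U1235={{b,e}}
components per intersection:
  U1: {{b},{b,e}} {{d}}
  U2: {{a}} {{e},{b,e},{e,f}}
  U3: {{c},{c,f}} {{e},{b,e},{e,f}}
  U4: {{d}} {{f},{c,f},{e,f}}
  U5: {{b},{b,e}}
  U12: {{b,e}}
  U13: {{b,e}}
  U14: {{d}}
  U15: {{b},{b,e}}
  U23: {{e},{b,e},{e,f}}
  U24: {{e,f}}
  U25: {{b,e}}
  U34: {{c,f}} {{e,f}}
  U35: {{b,e}}
  U123: {{b,e}}
  U125: {{b,e}}
  U135: {{b,e}}
  U234: {{e,f}}
  U235: {{b,e}}
  U1235: {{b,e}}
C dims 9,10,5,1; δ0: rk 6, SNF 1^6; δ1: rk 4, SNF 1^4; δ2: rk 1, SNF 1^1
degree 0: 9−6−0 = 3 → Ȟ^0 ≅ Z^3
degree 1: 10−4−6 = 0 → Ȟ^1 ≅ 0
degree 2: 5−1−4 = 0 → Ȟ^2 ≅ 0


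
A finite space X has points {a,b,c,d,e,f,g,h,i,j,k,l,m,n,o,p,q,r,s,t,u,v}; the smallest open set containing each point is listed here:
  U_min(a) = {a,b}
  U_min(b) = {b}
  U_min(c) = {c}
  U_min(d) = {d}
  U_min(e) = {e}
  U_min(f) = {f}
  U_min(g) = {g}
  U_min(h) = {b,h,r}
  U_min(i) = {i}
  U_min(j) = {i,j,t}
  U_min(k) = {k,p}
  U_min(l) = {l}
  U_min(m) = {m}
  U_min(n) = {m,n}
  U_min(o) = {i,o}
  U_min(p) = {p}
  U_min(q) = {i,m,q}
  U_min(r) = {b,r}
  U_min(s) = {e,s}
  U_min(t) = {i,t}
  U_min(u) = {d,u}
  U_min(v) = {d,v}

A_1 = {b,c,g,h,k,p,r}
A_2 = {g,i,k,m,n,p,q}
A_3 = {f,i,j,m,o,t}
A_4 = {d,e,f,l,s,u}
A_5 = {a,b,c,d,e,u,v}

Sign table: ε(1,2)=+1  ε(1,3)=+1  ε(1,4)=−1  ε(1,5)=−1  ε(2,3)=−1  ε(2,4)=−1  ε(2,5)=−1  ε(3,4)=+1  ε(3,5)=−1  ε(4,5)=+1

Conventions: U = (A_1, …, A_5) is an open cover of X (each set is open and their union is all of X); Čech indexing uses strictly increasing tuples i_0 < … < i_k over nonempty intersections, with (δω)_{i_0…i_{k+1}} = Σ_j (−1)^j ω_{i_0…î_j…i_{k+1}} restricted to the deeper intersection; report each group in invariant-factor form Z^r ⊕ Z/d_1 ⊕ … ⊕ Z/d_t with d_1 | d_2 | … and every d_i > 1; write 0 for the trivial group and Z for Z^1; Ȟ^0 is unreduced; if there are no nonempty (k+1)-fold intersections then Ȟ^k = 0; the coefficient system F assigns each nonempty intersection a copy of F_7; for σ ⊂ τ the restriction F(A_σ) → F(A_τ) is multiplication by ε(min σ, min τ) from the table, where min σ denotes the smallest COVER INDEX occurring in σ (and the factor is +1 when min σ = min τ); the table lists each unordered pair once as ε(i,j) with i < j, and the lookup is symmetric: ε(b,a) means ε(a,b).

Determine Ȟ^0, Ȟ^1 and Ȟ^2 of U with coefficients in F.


intersection data:
  A12={g,k,p} A15={b,c} A23={i,m} A34={f} A45={d,e,u}
C dims 5,5; δ0: rk_F7 4
Ȟ^0 = (5 − 4) − 0 = 1, so Ȟ^0 ≅ Z/7
Ȟ^1 = (5 − 0) − 4 = 1, so Ȟ^1 ≅ Z/7
Ȟ^2 = (0 − 0) − 0 = 0, so Ȟ^2 ≅ 0

Ȟ^0 = Z/7; Ȟ^1 = Z/7; Ȟ^2 = 0


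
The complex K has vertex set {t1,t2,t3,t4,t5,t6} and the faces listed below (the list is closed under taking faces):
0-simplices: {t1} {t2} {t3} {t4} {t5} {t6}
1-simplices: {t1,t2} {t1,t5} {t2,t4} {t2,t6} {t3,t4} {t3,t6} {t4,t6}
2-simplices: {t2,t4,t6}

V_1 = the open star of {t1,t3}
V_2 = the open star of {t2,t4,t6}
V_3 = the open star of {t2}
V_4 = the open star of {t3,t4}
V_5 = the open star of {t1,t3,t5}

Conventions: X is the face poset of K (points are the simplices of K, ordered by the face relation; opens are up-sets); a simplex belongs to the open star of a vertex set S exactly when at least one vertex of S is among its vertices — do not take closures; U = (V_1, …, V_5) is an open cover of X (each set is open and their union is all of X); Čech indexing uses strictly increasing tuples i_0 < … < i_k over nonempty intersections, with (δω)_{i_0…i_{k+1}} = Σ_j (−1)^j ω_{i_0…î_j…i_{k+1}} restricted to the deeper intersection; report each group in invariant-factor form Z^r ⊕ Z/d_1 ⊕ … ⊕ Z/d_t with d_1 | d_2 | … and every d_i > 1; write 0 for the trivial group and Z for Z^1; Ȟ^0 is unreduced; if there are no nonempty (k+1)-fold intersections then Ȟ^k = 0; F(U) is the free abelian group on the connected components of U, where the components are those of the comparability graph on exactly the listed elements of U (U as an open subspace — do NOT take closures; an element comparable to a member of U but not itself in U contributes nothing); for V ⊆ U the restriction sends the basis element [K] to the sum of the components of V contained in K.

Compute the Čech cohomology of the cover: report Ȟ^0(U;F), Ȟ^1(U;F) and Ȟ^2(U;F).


intersection data:
  V1={{t1},{t3},{t1,t2},{t1,t5},{t3,t4},{t3,t6}} V2={{t2},{t4},{t6},{t1,t2},{t2,t4},{t2,t6},{t3,t4},{t3,t6},{t4,t6},{t2,t4,t6}} V3={{t2},{t1,t2},{t2,t4},{t2,t6},{t2,t4,t6}} V4={{t3},{t4},{t2,t4},{t3,t4},{t3,t6},{t4,t6},{t2,t4,t6}} V5={{t1},{t3},{t5},{t1,t2},{t1,t5},{t3,t4},{t3,t6}}
  V12={{t1,t2},{t3,t4},{t3,t6}} V13={{t1,t2}} V14={{t3},{t3,t4},{t3,t6}} V15={{t1},{t3},{t1,t2},{t1,t5},{t3,t4},{t3,t6}} V23={{t2},{t1,t2},{t2,t4},{t2,t6},{t2,t4,t6}} V24={{t4},{t2,t4},{t3,t4},{t3,t6},{t4,t6},{t2,t4,t6}} V25={{t1,t2},{t3,t4},{t3,t6}} V34={{t2,t4},{t2,t4,t6}} V35={{t1,t2}} V45={{t3},{t3,t4},{t3,t6}}
  V123={{t1,t2}} V124={{t3,t4},{t3,t6}} V125={{t1,t2},{t3,t4},{t3,t6}} V135={{t1,t2}} V145={{t3},{t3,t4},{t3,t6}} V234={{t2,t4},{t2,t4,t6}} V235={{t1,t2}} V245={{t3,t4},{t3,t6}}
  V1235={{t1,t2}} V1245={{t3,t4},{t3,t6}}
components per intersection:
  V1: {{t1},{t1,t2},{t1,t5}} {{t3},{t3,t4},{t3,t6}}
  V2: {{t2},{t4},{t6},{t1,t2},{t2,t4},{t2,t6},{t3,t4},{t3,t6},{t4,t6},{t2,t4,t6}}
  V3: {{t2},{t1,t2},{t2,t4},{t2,t6},{t2,t4,t6}}
  V4: {{t3},{t4},{t2,t4},{t3,t4},{t3,t6},{t4,t6},{t2,t4,t6}}
  V5: {{t1},{t5},{t1,t2},{t1,t5}} {{t3},{t3,t4},{t3,t6}}
  V12: {{t1,t2}} {{t3,t4}} {{t3,t6}}
  V13: {{t1,t2}}
  V14: {{t3},{t3,t4},{t3,t6}}
  V15: {{t1},{t1,t2},{t1,t5}} {{t3},{t3,t4},{t3,t6}}
  V23: {{t2},{t1,t2},{t2,t4},{t2,t6},{t2,t4,t6}}
  V24: {{t4},{t2,t4},{t3,t4},{t4,t6},{t2,t4,t6}} {{t3,t6}}
  V25: {{t1,t2}} {{t3,t4}} {{t3,t6}}
  V34: {{t2,t4},{t2,t4,t6}}
  V35: {{t1,t2}}
  V45: {{t3},{t3,t4},{t3,t6}}
  V123: {{t1,t2}}
  V124: {{t3,t4}} {{t3,t6}}
  V125: {{t1,t2}} {{t3,t4}} {{t3,t6}}
  V135: {{t1,t2}}
  V145: {{t3},{t3,t4},{t3,t6}}
  V234: {{t2,t4},{t2,t4,t6}}
  V235: {{t1,t2}}
  V245: {{t3,t4}} {{t3,t6}}
  V1235: {{t1,t2}}
  V1245: {{t3,t4}} {{t3,t6}}
C dims 7,16,12,3; δ0: rk 6, SNF 1^6; δ1: rk 9, SNF 1^9; δ2: rk 3, SNF 1^3
Ȟ^0 = (7 − 6) − 0 = 1, so Ȟ^0 ≅ Z
Ȟ^1 = (16 − 9) − 6 = 1, so Ȟ^1 ≅ Z
Ȟ^2 = (12 − 3) − 9 = 0, so Ȟ^2 ≅ 0

Ȟ^0 ≅ Z; Ȟ^1 ≅ Z; Ȟ^2 ≅ 0


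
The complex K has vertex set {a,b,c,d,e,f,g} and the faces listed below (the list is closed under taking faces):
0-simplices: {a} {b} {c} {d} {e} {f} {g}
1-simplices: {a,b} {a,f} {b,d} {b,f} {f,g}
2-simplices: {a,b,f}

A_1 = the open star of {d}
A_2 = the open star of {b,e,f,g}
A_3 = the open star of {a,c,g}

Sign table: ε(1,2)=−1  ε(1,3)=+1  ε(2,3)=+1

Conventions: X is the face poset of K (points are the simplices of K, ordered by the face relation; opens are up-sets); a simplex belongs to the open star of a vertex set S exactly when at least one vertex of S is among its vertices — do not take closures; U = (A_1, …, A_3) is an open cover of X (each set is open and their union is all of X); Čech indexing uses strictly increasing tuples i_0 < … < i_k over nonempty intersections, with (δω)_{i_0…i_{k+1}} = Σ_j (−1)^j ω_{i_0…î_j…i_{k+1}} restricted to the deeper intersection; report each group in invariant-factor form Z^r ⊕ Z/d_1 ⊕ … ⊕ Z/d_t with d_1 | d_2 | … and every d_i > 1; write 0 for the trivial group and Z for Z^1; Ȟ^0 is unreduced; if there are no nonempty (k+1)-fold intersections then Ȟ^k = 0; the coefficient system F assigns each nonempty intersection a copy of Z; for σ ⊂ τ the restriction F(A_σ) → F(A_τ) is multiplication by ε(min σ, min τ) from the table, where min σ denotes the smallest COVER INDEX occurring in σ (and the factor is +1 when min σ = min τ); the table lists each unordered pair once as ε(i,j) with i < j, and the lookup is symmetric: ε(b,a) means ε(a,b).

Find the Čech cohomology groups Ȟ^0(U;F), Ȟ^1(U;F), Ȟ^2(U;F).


Ȟ^0 ≅ Z; Ȟ^1 ≅ 0; Ȟ^2 ≅ 0

nerve simplices:
  A1={{d},{b,d}} A2={{b},{e},{f},{g},{a,b},{a,f},{b,d},{b,f},{f,g},{a,b,f}} A3={{a},{c},{g},{a,b},{a,f},{f,g},{a,b,f}}
  A12={{b,d}} A23={{g},{a,b},{a,f},{f,g},{a,b,f}}
C dims 3,2; δ0: rk 2, SNF 1^2
degree 0: 3−2−0 = 1 → Ȟ^0 ≅ Z
degree 1: 2−0−2 = 0 → Ȟ^1 ≅ 0
degree 2: 0−0−0 = 0 → Ȟ^2 ≅ 0


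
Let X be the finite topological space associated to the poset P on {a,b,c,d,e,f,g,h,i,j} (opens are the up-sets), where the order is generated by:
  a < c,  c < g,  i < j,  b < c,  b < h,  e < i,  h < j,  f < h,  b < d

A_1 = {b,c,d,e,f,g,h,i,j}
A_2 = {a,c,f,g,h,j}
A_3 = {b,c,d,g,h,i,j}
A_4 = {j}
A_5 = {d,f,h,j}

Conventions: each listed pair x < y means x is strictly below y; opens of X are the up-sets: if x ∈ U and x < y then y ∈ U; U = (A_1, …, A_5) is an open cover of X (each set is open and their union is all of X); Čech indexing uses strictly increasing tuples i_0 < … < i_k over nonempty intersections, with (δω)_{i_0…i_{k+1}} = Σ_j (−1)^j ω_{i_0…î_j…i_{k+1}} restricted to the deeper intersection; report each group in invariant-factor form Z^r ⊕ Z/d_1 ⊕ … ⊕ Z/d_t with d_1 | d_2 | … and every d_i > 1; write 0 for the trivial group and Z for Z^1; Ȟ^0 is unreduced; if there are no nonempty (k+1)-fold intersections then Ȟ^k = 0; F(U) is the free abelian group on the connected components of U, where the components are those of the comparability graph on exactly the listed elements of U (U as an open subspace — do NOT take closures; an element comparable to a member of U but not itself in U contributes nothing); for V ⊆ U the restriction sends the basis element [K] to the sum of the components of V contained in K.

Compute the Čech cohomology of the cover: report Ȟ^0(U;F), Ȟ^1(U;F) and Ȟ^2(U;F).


Ȟ^0 = Z; Ȟ^1 = 0; Ȟ^2 = 0

nerve simplices:
  A12={c,f,g,h,j} A13={b,c,d,g,h,i,j} A14={j} A15={d,f,h,j} A23={c,g,h,j} A24={j} A25={f,h,j} A34={j} A35={d,h,j} A45={j}
  A123={c,g,h,j} A124={j} A125={f,h,j} A134={j} A135={d,h,j} A145={j} A234={j} A235={h,j} A245={j} A345={j}
  A1234={j} A1235={h,j} A1245={j} A1345={j} A2345={j}
  A12345={j}
components per intersection:
  A1: {b,c,d,e,f,g,h,i,j}
  A2: {a,c,g} {f,h,j}
  A3: {b,c,d,g,h,i,j}
  A4: {j}
  A5: {d} {f,h,j}
  A12: {c,g} {f,h,j}
  A13: {b,c,d,g,h,i,j}
  A14: {j}
  A15: {d} {f,h,j}
  A23: {c,g} {h,j}
  A24: {j}
  A25: {f,h,j}
  A34: {j}
  A35: {d} {h,j}
  A45: {j}
  A123: {c,g} {h,j}
  A124: {j}
  A125: {f,h,j}
  A134: {j}
  A135: {d} {h,j}
  A145: {j}
  A234: {j}
  A235: {h,j}
  A245: {j}
  A345: {j}
  A1234: {j}
  A1235: {h,j}
  A1245: {j}
  A1345: {j}
  A2345: {j}
  A12345: {j}
C dims 7,14,12,5; δ0: rk 6, SNF 1^6; δ1: rk 8, SNF 1^8; δ2: rk 4, SNF 1^4
degree 0: 7−6−0 = 1 → Ȟ^0 ≅ Z
degree 1: 14−8−6 = 0 → Ȟ^1 ≅ 0
degree 2: 12−4−8 = 0 → Ȟ^2 ≅ 0


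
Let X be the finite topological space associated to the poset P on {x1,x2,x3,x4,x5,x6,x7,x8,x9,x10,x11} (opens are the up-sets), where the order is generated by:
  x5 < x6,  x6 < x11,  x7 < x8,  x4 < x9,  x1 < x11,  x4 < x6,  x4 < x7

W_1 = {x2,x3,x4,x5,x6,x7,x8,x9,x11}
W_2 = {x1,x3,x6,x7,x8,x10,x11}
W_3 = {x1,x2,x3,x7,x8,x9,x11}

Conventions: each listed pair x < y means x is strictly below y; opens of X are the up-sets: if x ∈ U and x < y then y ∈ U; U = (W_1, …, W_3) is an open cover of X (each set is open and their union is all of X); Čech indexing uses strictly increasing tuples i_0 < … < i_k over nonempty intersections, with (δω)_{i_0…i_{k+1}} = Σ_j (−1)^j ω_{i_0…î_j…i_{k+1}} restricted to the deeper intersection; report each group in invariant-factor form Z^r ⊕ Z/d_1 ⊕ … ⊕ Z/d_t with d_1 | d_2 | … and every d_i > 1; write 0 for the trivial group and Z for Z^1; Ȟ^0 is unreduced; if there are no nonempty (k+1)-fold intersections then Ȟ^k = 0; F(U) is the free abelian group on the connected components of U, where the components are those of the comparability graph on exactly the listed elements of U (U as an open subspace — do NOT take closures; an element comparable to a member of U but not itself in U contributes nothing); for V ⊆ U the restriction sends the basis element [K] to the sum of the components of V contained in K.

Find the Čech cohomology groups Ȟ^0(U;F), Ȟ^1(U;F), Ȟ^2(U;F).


cover nerve:
  W12={x3,x6,x7,x8,x11} W13={x2,x3,x7,x8,x9,x11} W23={x1,x3,x7,x8,x11}
  W123={x3,x7,x8,x11}
components per intersection:
  W1: {x2} {x3} {x4,x5,x6,x7,x8,x9,x11}
  W2: {x1,x6,x11} {x3} {x7,x8} {x10}
  W3: {x1,x11} {x2} {x3} {x7,x8} {x9}
  W12: {x3} {x6,x11} {x7,x8}
  W13: {x2} {x3} {x7,x8} {x9} {x11}
  W23: {x1,x11} {x3} {x7,x8}
  W123: {x3} {x7,x8} {x11}
C dims 12,11,3; δ0: rk 8, SNF 1^8; δ1: rk 3, SNF 1^3
Ȟ^0: (12−8)−0=4 ⇒ Z^4
Ȟ^1: (11−3)−8=0 ⇒ 0
Ȟ^2: (3−0)−3=0 ⇒ 0

Ȟ^0 ≅ Z^4, Ȟ^1 ≅ 0, Ȟ^2 ≅ 0


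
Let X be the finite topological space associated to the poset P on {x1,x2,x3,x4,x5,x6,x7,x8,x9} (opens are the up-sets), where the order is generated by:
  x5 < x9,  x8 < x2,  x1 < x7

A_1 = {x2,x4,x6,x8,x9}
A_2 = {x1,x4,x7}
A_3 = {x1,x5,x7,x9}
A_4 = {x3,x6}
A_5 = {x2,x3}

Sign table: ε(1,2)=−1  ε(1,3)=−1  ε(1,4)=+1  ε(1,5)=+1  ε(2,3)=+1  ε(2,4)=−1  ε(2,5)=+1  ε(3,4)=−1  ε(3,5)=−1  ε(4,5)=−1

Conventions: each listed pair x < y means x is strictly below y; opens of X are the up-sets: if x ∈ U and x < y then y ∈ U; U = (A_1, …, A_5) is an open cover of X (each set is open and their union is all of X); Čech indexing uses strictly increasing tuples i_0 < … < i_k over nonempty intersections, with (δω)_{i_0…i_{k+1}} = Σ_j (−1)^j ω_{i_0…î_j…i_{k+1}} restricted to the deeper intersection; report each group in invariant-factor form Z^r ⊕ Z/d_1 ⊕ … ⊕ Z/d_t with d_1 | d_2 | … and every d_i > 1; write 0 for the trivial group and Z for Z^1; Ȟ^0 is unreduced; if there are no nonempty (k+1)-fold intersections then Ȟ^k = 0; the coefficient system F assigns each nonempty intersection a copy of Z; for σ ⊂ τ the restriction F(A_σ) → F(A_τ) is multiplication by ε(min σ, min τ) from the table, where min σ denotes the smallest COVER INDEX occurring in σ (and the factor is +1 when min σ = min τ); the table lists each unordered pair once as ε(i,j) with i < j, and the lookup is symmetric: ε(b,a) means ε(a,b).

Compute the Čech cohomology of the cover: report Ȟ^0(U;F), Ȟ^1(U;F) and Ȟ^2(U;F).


nerve of the cover:
  A12={x4} A13={x9} A14={x6} A15={x2} A23={x1,x7} A45={x3}
C dims 5,6; δ0: rk 5, SNF 1^4·2
Ȟ^0 = (5 − 5) − 0 = 0, so Ȟ^0 ≅ 0
Ȟ^1 = (6 − 0) − 5 = 1 plus torsion [2], so Ȟ^1 ≅ Z ⊕ Z/2
Ȟ^2 = (0 − 0) − 0 = 0, so Ȟ^2 ≅ 0

Ȟ^0(U;F) ≅ 0, Ȟ^1(U;F) ≅ Z ⊕ Z/2, Ȟ^2(U;F) ≅ 0


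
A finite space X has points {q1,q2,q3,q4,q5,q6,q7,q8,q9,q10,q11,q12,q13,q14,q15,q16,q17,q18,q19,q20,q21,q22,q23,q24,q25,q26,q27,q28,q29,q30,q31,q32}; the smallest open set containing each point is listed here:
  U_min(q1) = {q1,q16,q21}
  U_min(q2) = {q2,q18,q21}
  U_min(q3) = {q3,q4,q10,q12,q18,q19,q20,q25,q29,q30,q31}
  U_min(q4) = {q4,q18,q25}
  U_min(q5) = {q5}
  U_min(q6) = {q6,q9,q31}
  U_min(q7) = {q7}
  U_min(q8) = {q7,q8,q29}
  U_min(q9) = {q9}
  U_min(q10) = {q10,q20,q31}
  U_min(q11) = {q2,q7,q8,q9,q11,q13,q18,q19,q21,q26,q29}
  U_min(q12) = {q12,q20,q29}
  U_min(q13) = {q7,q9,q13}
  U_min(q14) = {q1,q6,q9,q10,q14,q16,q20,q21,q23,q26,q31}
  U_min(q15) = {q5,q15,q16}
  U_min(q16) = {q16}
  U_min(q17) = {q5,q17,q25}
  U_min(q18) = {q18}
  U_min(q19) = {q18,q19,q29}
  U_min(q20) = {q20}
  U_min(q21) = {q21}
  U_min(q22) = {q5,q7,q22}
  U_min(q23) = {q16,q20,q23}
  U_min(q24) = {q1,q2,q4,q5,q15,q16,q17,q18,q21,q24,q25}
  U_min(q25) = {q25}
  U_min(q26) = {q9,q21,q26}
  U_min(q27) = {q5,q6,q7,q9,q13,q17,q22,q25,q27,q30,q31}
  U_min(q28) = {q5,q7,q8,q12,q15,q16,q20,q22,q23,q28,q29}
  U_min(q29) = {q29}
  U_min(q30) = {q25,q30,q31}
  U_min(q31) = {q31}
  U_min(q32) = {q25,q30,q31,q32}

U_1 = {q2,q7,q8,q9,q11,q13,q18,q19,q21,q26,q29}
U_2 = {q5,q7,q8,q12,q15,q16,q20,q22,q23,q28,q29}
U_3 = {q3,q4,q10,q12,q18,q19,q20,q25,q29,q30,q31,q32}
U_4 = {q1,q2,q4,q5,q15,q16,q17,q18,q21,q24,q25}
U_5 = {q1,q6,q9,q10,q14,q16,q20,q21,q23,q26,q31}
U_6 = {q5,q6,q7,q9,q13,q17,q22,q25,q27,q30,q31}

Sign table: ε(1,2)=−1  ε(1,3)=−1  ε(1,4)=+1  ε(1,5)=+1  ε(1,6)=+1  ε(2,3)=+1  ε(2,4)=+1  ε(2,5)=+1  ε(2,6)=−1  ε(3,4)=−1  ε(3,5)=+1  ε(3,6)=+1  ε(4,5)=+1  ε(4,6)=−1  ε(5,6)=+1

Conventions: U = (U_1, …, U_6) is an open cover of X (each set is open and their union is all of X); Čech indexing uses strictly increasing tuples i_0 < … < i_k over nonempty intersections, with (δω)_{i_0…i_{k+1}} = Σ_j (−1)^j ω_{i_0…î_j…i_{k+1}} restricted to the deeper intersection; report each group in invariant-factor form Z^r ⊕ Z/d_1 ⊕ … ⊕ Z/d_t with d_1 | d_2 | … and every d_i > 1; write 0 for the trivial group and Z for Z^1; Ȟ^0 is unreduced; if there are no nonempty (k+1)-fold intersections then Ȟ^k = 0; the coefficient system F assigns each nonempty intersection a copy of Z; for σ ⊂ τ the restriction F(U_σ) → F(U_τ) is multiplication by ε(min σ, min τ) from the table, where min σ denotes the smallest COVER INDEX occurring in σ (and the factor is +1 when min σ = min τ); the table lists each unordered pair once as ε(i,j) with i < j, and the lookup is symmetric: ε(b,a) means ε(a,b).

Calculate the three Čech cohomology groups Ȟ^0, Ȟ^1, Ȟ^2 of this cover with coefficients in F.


nonempty overlaps:
  U12={q7,q8,q29} U13={q18,q19,q29} U14={q2,q18,q21} U15={q9,q21,q26} U16={q7,q9,q13} U23={q12,q20,q29} U24={q5,q15,q16} U25={q16,q20,q23} U26={q5,q7,q22} U34={q4,q18,q25} U35={q10,q20,q31} U36={q25,q30,q31} U45={q1,q16,q21} U46={q5,q17,q25} U56={q6,q9,q31}
  U123={q29} U126={q7} U134={q18} U145={q21} U156={q9} U235={q20} U245={q16} U246={q5} U346={q25} U356={q31}
C dims 6,15,10; δ0: rk 6, SNF 1^5·2; δ1: rk 9, SNF 1^9
degree 0: 6−6−0 = 0 → Ȟ^0 ≅ 0
degree 1: 15−9−6 = 0 plus torsion [2] → Ȟ^1 ≅ Z/2
degree 2: 10−0−9 = 1 → Ȟ^2 ≅ Z

Ȟ^0 ≅ 0, Ȟ^1 ≅ Z/2, Ȟ^2 ≅ Z


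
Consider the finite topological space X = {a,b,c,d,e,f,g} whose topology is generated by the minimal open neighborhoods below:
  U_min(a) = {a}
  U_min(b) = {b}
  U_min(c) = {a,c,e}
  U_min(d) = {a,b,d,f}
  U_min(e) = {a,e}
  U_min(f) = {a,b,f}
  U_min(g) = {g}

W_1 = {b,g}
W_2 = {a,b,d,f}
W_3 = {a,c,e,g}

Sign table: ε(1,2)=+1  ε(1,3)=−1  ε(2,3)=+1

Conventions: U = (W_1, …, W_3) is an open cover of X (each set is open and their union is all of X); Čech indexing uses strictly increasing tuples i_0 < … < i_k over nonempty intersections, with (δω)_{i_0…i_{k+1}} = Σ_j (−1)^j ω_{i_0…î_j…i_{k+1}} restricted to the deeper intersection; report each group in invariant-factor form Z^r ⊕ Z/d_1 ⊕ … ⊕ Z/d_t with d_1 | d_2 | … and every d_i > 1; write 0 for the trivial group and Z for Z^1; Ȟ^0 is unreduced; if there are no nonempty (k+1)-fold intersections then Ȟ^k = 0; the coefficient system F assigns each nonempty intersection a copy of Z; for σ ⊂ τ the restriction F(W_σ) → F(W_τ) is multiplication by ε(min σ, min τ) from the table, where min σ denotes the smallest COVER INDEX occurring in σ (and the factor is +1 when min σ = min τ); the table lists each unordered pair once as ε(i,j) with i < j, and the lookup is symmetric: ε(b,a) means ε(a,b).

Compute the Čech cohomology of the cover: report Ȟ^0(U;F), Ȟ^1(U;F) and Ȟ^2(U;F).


intersection data:
  W12={b} W13={g} W23={a}
C dims 3,3; δ0: rk 3, SNF 1^2·2
Ȟ^0 = (3 − 3) − 0 = 0, so Ȟ^0 ≅ 0
Ȟ^1 = (3 − 0) − 3 = 0 plus torsion [2], so Ȟ^1 ≅ Z/2
Ȟ^2 = (0 − 0) − 0 = 0, so Ȟ^2 ≅ 0

Ȟ^0 ≅ 0, Ȟ^1 ≅ Z/2, Ȟ^2 ≅ 0


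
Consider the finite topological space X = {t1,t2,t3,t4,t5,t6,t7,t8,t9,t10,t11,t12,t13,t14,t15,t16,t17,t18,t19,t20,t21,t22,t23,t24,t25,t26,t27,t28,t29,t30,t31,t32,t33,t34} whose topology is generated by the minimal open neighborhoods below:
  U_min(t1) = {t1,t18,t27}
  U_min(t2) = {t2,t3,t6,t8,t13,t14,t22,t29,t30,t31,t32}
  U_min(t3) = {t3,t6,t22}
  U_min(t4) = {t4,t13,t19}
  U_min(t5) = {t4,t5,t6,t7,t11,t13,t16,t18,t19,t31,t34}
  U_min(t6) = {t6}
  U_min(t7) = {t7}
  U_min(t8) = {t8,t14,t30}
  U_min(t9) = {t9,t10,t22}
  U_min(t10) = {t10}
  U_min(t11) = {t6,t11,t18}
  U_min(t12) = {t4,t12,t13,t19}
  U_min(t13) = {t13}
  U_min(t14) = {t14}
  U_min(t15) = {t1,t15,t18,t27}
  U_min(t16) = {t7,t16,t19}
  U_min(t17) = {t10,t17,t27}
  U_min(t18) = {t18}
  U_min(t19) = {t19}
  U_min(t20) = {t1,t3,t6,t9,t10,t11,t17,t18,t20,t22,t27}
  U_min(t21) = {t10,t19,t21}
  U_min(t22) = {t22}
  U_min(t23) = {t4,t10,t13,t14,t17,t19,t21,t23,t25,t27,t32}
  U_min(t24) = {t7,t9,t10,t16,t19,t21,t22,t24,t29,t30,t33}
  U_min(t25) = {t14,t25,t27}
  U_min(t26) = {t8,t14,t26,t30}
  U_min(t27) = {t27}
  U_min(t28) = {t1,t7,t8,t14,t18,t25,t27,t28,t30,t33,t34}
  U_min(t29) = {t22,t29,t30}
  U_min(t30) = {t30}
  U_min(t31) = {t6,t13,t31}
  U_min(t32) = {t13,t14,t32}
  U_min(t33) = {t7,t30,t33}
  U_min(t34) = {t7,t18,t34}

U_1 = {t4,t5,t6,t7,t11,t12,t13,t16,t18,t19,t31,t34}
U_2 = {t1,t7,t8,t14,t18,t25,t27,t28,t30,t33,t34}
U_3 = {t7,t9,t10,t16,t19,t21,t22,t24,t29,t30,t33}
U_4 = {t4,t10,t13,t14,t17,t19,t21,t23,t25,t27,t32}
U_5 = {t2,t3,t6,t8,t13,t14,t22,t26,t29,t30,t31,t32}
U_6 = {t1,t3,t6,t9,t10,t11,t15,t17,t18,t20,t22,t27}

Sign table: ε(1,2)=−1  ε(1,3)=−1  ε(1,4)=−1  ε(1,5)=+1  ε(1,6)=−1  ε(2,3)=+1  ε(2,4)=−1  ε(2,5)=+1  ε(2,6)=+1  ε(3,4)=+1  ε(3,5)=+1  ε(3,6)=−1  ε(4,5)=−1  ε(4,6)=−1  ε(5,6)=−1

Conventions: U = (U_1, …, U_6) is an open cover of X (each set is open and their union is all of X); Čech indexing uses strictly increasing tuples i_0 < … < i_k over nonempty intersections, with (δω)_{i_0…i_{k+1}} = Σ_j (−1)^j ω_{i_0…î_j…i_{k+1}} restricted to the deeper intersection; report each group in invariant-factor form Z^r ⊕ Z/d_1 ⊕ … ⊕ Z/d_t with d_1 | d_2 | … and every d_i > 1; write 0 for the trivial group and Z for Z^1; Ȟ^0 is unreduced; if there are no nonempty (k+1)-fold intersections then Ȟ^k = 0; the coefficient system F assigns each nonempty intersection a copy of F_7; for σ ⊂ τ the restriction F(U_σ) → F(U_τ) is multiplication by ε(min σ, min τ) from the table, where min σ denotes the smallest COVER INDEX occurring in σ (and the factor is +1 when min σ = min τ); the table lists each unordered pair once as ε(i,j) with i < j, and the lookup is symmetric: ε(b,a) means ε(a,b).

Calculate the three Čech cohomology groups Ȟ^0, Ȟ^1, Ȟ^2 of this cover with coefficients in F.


Ȟ^0(U;F) ≅ 0,  Ȟ^1(U;F) ≅ 0,  Ȟ^2(U;F) ≅ Z/7

intersection data:
  U12={t7,t18,t34} U13={t7,t16,t19} U14={t4,t13,t19} U15={t6,t13,t31} U16={t6,t11,t18} U23={t7,t30,t33} U24={t14,t25,t27} U25={t8,t14,t30} U26={t1,t18,t27} U34={t10,t19,t21} U35={t22,t29,t30} U36={t9,t10,t22} U45={t13,t14,t32} U46={t10,t17,t27} U56={t3,t6,t22}
  U123={t7} U126={t18} U134={t19} U145={t13} U156={t6} U235={t30} U245={t14} U246={t27} U346={t10} U356={t22}
C dims 6,15,10; δ0: rk_F7 6; δ1: rk_F7 9
Ȟ^0 = (6 − 6) − 0 = 0, so Ȟ^0 ≅ 0
Ȟ^1 = (15 − 9) − 6 = 0, so Ȟ^1 ≅ 0
Ȟ^2 = (10 − 0) − 9 = 1, so Ȟ^2 ≅ Z/7


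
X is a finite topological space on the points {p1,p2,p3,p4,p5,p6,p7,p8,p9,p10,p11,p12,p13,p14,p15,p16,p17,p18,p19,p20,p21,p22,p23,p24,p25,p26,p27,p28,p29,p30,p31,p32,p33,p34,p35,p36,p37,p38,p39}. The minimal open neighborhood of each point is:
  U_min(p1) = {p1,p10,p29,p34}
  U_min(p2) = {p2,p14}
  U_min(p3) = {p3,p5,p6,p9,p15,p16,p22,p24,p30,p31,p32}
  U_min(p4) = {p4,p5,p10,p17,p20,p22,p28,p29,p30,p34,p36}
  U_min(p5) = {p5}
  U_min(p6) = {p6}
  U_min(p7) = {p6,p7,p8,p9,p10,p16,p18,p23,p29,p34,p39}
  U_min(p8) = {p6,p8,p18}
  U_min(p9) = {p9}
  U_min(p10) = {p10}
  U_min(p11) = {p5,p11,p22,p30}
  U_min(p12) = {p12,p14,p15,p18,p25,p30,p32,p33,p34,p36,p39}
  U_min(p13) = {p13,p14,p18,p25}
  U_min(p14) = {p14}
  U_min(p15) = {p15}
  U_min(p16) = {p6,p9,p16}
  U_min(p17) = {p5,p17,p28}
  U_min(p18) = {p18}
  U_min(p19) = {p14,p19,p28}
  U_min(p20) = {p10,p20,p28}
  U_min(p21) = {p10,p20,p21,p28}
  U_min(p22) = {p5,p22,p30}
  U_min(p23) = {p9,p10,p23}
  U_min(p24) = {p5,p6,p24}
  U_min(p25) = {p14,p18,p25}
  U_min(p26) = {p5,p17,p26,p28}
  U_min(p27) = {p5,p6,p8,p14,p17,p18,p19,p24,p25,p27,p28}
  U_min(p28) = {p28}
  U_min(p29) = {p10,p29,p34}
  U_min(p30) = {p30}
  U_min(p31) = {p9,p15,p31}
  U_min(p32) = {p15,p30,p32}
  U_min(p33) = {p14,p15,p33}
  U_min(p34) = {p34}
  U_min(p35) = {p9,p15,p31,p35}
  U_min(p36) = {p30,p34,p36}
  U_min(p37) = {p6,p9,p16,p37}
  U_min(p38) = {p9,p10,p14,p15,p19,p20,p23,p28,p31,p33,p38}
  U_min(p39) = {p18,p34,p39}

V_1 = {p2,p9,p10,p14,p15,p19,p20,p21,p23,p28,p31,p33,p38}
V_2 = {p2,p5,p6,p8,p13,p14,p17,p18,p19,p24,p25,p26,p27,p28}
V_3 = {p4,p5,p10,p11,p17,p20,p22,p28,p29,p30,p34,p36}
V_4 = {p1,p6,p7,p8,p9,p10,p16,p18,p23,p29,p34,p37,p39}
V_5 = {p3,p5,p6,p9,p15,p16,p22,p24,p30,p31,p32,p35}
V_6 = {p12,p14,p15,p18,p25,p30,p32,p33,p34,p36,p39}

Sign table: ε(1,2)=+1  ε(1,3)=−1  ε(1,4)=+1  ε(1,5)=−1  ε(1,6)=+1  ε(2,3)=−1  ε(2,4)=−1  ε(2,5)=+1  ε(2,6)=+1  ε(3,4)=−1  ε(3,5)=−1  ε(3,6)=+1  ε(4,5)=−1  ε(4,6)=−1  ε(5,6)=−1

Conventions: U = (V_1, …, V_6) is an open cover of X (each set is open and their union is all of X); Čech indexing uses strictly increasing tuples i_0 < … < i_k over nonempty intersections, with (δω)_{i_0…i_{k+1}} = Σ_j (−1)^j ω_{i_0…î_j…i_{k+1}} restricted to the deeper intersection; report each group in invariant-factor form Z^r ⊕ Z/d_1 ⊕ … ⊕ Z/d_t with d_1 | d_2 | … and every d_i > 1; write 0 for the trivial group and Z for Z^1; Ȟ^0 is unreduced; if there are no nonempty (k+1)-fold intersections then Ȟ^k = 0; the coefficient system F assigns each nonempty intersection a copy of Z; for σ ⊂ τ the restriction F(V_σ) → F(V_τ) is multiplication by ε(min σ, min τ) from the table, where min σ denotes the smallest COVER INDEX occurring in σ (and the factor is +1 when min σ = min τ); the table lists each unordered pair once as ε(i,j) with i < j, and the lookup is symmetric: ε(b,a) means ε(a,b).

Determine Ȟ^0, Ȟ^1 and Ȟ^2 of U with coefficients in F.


nerve simplices:
  V12={p2,p14,p19,p28} V13={p10,p20,p28} V14={p9,p10,p23} V15={p9,p15,p31} V16={p14,p15,p33} V23={p5,p17,p28} V24={p6,p8,p18} V25={p5,p6,p24} V26={p14,p18,p25} V34={p10,p29,p34} V35={p5,p22,p30} V36={p30,p34,p36} V45={p6,p9,p16} V46={p18,p34,p39} V56={p15,p30,p32}
  V123={p28} V126={p14} V134={p10} V145={p9} V156={p15} V235={p5} V245={p6} V246={p18} V346={p34} V356={p30}
C dims 6,15,10; δ0: rk 6, SNF 1^5·2; δ1: rk 9, SNF 1^9
degree 0: 6−6−0 = 0 → Ȟ^0 ≅ 0
degree 1: 15−9−6 = 0 plus torsion [2] → Ȟ^1 ≅ Z/2
degree 2: 10−0−9 = 1 → Ȟ^2 ≅ Z

Ȟ^0 ≅ 0; Ȟ^1 ≅ Z/2; Ȟ^2 ≅ Z


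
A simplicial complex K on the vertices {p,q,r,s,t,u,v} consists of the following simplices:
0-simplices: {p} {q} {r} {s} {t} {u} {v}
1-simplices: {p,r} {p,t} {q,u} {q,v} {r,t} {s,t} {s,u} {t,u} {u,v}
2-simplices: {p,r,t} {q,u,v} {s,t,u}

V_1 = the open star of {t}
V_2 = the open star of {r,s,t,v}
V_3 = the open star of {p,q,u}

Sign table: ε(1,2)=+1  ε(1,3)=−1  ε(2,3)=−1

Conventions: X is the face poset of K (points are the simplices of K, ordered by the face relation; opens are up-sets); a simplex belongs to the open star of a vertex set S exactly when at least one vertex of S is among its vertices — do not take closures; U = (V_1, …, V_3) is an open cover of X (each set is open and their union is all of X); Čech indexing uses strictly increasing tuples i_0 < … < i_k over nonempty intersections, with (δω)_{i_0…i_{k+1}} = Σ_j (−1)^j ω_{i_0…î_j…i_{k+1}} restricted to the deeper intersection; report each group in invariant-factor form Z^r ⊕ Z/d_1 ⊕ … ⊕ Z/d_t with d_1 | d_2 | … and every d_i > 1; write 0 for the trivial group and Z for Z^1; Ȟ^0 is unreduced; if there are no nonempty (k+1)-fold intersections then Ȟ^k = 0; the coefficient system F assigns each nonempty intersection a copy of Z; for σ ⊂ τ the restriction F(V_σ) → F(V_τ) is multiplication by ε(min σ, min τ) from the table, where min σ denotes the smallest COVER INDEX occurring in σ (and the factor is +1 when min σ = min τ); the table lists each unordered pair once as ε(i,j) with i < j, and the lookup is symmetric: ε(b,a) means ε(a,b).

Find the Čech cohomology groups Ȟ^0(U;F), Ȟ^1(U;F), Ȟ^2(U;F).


nerve of the cover:
  V1={{t},{p,t},{r,t},{s,t},{t,u},{p,r,t},{s,t,u}} V2={{r},{s},{t},{v},{p,r},{p,t},{q,v},{r,t},{s,t},{s,u},{t,u},{u,v},{p,r,t},{q,u,v},{s,t,u}} V3={{p},{q},{u},{p,r},{p,t},{q,u},{q,v},{s,u},{t,u},{u,v},{p,r,t},{q,u,v},{s,t,u}}
  V12={{t},{p,t},{r,t},{s,t},{t,u},{p,r,t},{s,t,u}} V13={{p,t},{t,u},{p,r,t},{s,t,u}} V23={{p,r},{p,t},{q,v},{s,u},{t,u},{u,v},{p,r,t},{q,u,v},{s,t,u}}
  V123={{p,t},{t,u},{p,r,t},{s,t,u}}
C dims 3,3,1; δ0: rk 2, SNF 1^2; δ1: rk 1, SNF 1^1
Ȟ^0 = (3 − 2) − 0 = 1, so Ȟ^0 ≅ Z
Ȟ^1 = (3 − 1) − 2 = 0, so Ȟ^1 ≅ 0
Ȟ^2 = (1 − 0) − 1 = 0, so Ȟ^2 ≅ 0

Ȟ^0(U;F) ≅ Z,  Ȟ^1(U;F) ≅ 0,  Ȟ^2(U;F) ≅ 0
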